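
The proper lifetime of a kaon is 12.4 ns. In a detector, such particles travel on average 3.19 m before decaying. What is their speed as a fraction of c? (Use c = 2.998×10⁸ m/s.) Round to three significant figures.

d = βγcτ ⇒ βγ = d/(cτ) = 3.190 m / (3.71752 m) = 0.8581.
β = (βγ)/√(1+(βγ)²) = 0.8581/√1.736336 = 0.651.

0.651c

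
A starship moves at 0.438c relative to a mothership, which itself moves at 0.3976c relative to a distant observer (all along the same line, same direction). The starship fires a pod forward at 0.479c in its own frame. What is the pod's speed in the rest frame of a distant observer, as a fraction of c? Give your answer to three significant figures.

First combine the pod and starship (S''→S'): u₁ = (0.479 + 0.438)/(1 + 0.479×0.438) = 0.917/1.209802 = 0.75798.
Then combine with the mothership (S'→S): u = (0.75798 + 0.3976)/(1 + 0.75798×0.3976) = 1.15558/1.301372848 = 0.88797.

0.888c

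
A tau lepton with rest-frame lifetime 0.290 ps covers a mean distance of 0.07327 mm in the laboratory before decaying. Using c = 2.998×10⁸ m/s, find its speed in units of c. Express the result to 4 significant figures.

d = βγcτ ⇒ βγ = d/(cτ) = 7.327×10^-5 m / (8.6942×10^-5 m) = 0.84275.
β = (βγ)/√(1+(βγ)²) = 0.84275/√1.710228 = 0.6444.

0.6444c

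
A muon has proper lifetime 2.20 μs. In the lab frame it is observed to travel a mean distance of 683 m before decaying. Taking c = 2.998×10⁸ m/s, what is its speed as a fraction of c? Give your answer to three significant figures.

Let x = d/(cτ) = 683.0 m / (2.998×10⁸ m/s × 2.200×10^-6 s) = 1.0355. Since d = βγcτ, x = βγ = β/√(1−β²).
Solving: β² = x²/(1+x²) = 1.07226/2.07226 = 0.517435, so β = 0.719.

0.719c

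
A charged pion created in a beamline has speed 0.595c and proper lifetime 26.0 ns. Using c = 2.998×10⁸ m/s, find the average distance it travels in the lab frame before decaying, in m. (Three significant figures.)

γ = 1/√(1 − β²) = 1/√(1 − 0.354025) = 1/√0.645975 = 1/0.803726 = 1.2442.
Lab-frame lifetime: Δt = γτ = 1.2442 × 26.0 ns = 32.349 ns.
Distance: d = vΔt = 0.595 × 2.998×10⁸ m/s × 3.2349×10^-8 s = 5.77 m.

5.77 m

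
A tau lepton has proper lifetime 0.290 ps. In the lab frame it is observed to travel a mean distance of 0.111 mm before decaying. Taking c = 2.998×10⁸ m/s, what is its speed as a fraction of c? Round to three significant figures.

Lab distance = (lab lifetime)·v = γτ·βc, so βγ = d/(cτ) = 1.110×10^-4/(2.998×10⁸ × 2.900×10^-13) = 1.2767.
With βγ = 1.2767: γ² = 1 + (βγ)² = 2.62996, and β = (βγ)/γ = 1.2767/1.62172 = 0.787.

0.787c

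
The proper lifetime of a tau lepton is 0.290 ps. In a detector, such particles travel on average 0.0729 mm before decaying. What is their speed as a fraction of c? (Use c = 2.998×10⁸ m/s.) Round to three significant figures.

0.643c

d = βγcτ ⇒ βγ = d/(cτ) = 7.290×10^-5 m / (8.6942×10^-5 m) = 0.83849.
β = (βγ)/√(1+(βγ)²) = 0.83849/√1.703065 = 0.643.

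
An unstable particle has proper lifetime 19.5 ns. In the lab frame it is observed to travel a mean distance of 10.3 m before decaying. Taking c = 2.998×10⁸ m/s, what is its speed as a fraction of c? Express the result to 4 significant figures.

0.8697c

d = βγcτ ⇒ βγ = d/(cτ) = 10.30 m / (5.8461 m) = 1.7619.
β = (βγ)/√(1+(βγ)²) = 1.7619/√4.10429 = 0.8697.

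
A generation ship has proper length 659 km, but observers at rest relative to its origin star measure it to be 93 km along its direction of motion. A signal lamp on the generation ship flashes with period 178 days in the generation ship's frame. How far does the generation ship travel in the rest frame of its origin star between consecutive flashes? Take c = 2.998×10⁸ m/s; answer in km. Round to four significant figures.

3.234×10^13 km

Length contraction gives γ = L₀/L = 659/93 = 7.08602.
β = √(1 − 1/γ²) = 0.98999. Lab-frame period = γτ = 7.08602×178 days = 1261.3 days. Distance = βc × γτ = 0.98999 × 2.998×10⁸ m/s × 108976320 s = 3.2344×10^16 m = 3.234×10^13 km.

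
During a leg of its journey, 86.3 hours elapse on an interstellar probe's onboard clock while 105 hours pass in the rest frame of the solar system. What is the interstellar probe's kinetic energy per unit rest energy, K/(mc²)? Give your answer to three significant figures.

0.217

From Δt = γΔτ: γ = 105/86.3 = 1.21669.
Since K = (γ−1)mc², K/(mc²) = 1.21669 − 1 = 0.217.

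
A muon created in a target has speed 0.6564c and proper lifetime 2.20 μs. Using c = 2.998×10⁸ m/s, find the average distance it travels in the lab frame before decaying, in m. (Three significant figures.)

Lorentz factor: γ = (1 − 0.43086096)^(−1/2) = 1.3255.
Lab-frame lifetime: Δt = γτ = 1.3255 × 2.20 μs = 2.9161 μs.
Distance: d = vΔt = 0.6564 × 2.998×10⁸ m/s × 2.9161×10^-6 s = 574 m.

574 m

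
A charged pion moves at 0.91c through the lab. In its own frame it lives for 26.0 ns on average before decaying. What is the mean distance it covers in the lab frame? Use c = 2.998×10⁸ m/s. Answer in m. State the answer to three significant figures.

17.1 m

β² = 0.8281, so γ = 1/√0.1719 = 2.4119.
Lab-frame lifetime: Δt = γτ = 2.4119 × 26.0 ns = 62.709 ns.
Distance: d = vΔt = 0.91 × 2.998×10⁸ m/s × 6.2709×10^-8 s = 17.1 m.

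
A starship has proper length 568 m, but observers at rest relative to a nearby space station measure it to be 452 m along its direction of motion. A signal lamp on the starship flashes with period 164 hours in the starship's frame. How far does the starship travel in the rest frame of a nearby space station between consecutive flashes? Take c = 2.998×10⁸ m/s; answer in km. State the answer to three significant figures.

From L = L₀/γ: γ = 568/452 = 1.25664.
β = √(1 − 1/γ²) = 0.6056. Lab-frame period = γτ = 1.25664×164 hours = 206.09 hours. Distance = βc × γτ = 0.6056 × 2.998×10⁸ m/s × 741924 s = 1.3470×10^14 m = 1.35×10^11 km.

1.35×10^11 km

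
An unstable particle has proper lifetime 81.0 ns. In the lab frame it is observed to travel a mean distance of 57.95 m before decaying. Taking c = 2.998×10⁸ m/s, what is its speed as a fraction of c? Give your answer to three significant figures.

0.922c

d = βγcτ ⇒ βγ = d/(cτ) = 57.95 m / (24.2838 m) = 2.3864.
β = (βγ)/√(1+(βγ)²) = 2.3864/√6.6949 = 0.922.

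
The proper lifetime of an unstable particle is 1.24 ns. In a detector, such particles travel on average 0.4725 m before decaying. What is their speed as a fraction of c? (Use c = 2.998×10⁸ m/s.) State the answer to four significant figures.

d = βγcτ ⇒ βγ = d/(cτ) = 0.4725 m / (0.371752 m) = 1.271.
β = (βγ)/√(1+(βγ)²) = 1.271/√2.61544 = 0.7859.

0.7859c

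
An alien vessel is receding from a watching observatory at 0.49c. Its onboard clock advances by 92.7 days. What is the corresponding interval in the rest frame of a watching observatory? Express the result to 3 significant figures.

γ = 1/√(1 − β²) = 1/√(1 − 0.2401) = 1/√0.7599 = 1/0.871722 = 1.1472.
The onboard clock measures proper time, so the interval in the rest frame of a watching observatory is dilated: Δt = γ·Δτ = 1.1472 × 92.7 days = 106 days.

106 days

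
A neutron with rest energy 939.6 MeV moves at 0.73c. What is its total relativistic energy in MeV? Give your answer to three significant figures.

1370 MeV

γ = 1/√(1 − β²) = 1/√(1 − 0.5329) = 1/√0.4671 = 1/0.683447 = 1.4632.
Total energy: E = γmc² = 1.4632 × 939.6 MeV = 1370 MeV.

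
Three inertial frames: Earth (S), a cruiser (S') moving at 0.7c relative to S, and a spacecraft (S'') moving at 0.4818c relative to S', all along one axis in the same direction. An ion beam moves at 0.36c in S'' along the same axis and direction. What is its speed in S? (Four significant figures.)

First combine the ion beam and spacecraft (S''→S'): u₁ = (0.36 + 0.4818)/(1 + 0.36×0.4818) = 0.8418/1.173448 = 0.71737.
Then combine with the cruiser (S'→S): u = (0.71737 + 0.7)/(1 + 0.71737×0.7) = 1.41737/1.502159 = 0.94356.

0.9436c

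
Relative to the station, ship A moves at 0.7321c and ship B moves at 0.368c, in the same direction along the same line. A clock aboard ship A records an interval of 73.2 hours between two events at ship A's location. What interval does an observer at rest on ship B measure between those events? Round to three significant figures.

84.4 hours

Speed of ship A in ship B's frame: u = (v_A − v_B)/(1 − v_A v_B/c²) = (0.7321 − 0.368)/(1 − 0.7321×0.368) = 0.3641/0.7305872 = 0.49837; |u| = 0.49837c.
At |u| = 0.49837c, γ = (1 − 0.248373)^(−1/2) = 1.1535.
Ship A's interval is proper; time dilation gives Δt_B = γΔτ = 1.1535 × 73.2 hours = 84.4 hours.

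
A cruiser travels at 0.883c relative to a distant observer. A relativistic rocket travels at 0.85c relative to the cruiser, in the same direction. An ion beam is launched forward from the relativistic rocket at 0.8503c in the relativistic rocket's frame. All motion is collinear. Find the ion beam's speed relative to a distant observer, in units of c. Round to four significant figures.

First combine the ion beam and relativistic rocket (S''→S'): u₁ = (0.8503 + 0.85)/(1 + 0.8503×0.85) = 1.7003/1.722755 = 0.98697.
Then combine with the cruiser (S'→S): u = (0.98697 + 0.883)/(1 + 0.98697×0.883) = 1.86997/1.87149451 = 0.99919.

0.9992c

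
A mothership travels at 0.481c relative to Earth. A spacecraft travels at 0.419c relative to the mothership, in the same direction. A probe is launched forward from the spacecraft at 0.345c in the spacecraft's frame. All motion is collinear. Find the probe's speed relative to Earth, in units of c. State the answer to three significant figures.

Apply u = (u'+v)/(1+u'v) twice. Probe in the mothership frame: (0.345+0.419)/(1+0.345·0.419) = 0.764/1.144555 = 0.66751c.
That velocity, transformed to the rest frame of Earth: (0.66751+0.481)/(1+0.66751·0.481) = 1.14851/1.32107231 = 0.86938c.

0.869c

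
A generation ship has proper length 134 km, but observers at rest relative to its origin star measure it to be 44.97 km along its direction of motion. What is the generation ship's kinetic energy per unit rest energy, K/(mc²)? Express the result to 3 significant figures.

1.98

From L = L₀/γ: γ = 134/44.97 = 2.97976.
Since K = (γ−1)mc², K/(mc²) = 2.97976 − 1 = 1.98.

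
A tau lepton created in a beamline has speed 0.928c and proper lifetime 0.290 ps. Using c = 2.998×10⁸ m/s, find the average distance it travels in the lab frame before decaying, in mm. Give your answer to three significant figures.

0.217 mm

γ = 1/√(1 − β²) = 1/√(1 − 0.861184) = 1/√0.138816 = 1/0.37258 = 2.684.
Lab-frame lifetime: Δt = γτ = 2.684 × 0.290 ps = 0.77836 ps.
Distance: d = vΔt = 0.928 × 2.998×10⁸ m/s × 7.7836×10^-13 s = 2.17×10^-4 m = 0.217 mm.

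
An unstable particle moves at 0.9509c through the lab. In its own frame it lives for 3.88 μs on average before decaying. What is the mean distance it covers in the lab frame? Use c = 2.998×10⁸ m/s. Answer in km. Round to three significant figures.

β² = 0.90421081, so γ = 1/√0.09578919 = 3.231.
Lab-frame lifetime: Δt = γτ = 3.231 × 3.88 μs = 12.536 μs.
Distance: d = vΔt = 0.9509 × 2.998×10⁸ m/s × 1.2536×10^-5 s = 3570 m = 3.57 km.

3.57 km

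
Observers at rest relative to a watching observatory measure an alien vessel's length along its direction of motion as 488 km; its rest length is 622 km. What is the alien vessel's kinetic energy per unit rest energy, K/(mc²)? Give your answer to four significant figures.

0.2746

From L = L₀/γ: γ = 622/488 = 1.27459.
K/(mc²) = γ − 1 = 1.27459 − 1 = 0.2746.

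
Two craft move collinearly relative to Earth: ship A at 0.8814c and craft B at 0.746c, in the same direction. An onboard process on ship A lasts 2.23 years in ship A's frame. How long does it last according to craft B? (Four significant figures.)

2.428 years

The velocity of ship A relative to craft B is (0.8814 − 0.746)c / (1 − 0.8814×0.746) = 0.39536c; relative speed 0.39536c.
γ for this relative speed: γ = 1/√(1 − 0.15631) = 1.0887.
Ship A's interval is proper; time dilation gives Δt_B = γΔτ = 1.0887 × 2.23 years = 2.428 years.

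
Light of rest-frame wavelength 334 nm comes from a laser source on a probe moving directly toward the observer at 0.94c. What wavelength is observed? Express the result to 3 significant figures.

Relativistic Doppler for wavelength: λ_obs = λ_src · √((1−β)/(1+β)).
With β = 0.94: factor = √(0.06/1.94) = 0.17586.
λ_obs = 334 × 0.17586 = 58.7 nm.

58.7 nm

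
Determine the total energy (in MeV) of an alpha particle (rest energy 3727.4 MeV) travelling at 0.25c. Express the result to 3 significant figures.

With β = 0.25, γ = 1/√(1 − 0.25²) = 1/√0.9375 = 1.0328.
Total energy: E = γmc² = 1.0328 × 3727.4 MeV = 3850 MeV.

3850 MeV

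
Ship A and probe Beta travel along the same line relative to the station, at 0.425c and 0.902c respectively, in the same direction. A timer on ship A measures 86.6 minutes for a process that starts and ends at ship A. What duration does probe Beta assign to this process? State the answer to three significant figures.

Transform ship A's velocity into probe Beta's frame: (0.425 − 0.902)/(1 − 0.425·0.902) = −0.477/0.61665, so the relative speed is 0.77353c.
At |u| = 0.77353c, γ = (1 − 0.598349)^(−1/2) = 1.5779.
The clock on ship A records proper time, so probe Beta measures Δt = γΔτ = 1.5779 × 86.6 = 137 minutes.

137 minutes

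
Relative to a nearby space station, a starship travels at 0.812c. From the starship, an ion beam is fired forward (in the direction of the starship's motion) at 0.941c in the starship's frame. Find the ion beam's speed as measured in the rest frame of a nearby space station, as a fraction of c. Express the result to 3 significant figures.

In units of c, u = (u' + v)/(1 + u'v) with u' = 0.941 and v = 0.812.
Numerator: 0.941 + 0.812 = 1.753. Denominator: 1 + (0.941)(0.812) = 1.764092.
u = 1.753/1.764092 = 0.99371, so the speed is 0.994c.

0.994c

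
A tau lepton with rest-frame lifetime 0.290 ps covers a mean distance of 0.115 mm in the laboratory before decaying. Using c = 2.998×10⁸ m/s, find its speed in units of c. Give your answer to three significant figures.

Let x = d/(cτ) = 1.150×10^-4 m / (2.998×10⁸ m/s × 2.900×10^-13 s) = 1.3227. Since d = βγcτ, x = βγ = β/√(1−β²).
Solving: β² = x²/(1+x²) = 1.74954/2.74954 = 0.636303, so β = 0.798.

0.798c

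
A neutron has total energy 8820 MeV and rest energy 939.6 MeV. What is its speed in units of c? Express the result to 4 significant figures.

γ = E/(mc²) = 8820/939.6 = 9.387.
β = √(1 − 1/γ²) = √(1 − 0.0113487) = √0.9886513 = 0.9943.

0.9943c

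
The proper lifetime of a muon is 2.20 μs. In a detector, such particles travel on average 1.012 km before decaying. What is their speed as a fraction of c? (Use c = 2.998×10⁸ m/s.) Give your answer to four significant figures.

d = βγcτ ⇒ βγ = d/(cτ) = 1012 m / (659.56 m) = 1.5344.
β = (βγ)/√(1+(βγ)²) = 1.5344/√3.35438 = 0.8378.

0.8378c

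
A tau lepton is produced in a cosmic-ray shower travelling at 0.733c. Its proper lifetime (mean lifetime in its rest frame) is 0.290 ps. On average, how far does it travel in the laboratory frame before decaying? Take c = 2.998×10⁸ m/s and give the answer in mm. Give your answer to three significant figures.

0.0937 mm

β² = 0.537289, so γ = 1/√0.462711 = 1.4701.
Lab-frame lifetime: Δt = γτ = 1.4701 × 0.290 ps = 0.42633 ps.
Distance: d = vΔt = 0.733 × 2.998×10⁸ m/s × 4.2633×10^-13 s = 9.37×10^-5 m = 0.0937 mm.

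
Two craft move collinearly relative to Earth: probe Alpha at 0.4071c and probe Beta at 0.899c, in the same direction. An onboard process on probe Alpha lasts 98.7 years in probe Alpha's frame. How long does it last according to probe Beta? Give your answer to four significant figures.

The velocity of probe Alpha relative to probe Beta is (0.4071 − 0.899)c / (1 − 0.4071×0.899) = −0.77585c; relative speed 0.77585c.
γ for this relative speed: γ = 1/√(1 − 0.601943) = 1.585.
Probe Alpha's interval is proper; time dilation gives Δt_B = γΔτ = 1.585 × 98.7 years = 156.4 years.

156.4 years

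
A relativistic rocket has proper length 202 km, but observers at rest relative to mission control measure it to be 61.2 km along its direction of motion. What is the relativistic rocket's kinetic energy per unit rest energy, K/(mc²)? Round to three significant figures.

2.30

Length contraction gives γ = L₀/L = 202/61.2 = 3.30065.
Since K = (γ−1)mc², K/(mc²) = 3.30065 − 1 = 2.30.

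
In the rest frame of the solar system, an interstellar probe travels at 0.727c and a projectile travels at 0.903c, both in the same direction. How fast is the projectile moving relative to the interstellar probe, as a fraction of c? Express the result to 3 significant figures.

0.512c

Transform to the interstellar probe's frame: u' = (u − v)/(1 − uv/c²).
u' = (0.903 − 0.727)/(1 − 0.903×0.727) = 0.176/0.343519 = 0.51234.
Speed in the interstellar probe's frame: 0.512c (in the same direction).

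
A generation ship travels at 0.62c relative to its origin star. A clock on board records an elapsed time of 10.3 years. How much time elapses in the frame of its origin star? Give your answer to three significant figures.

13.1 years

Lorentz factor: γ = (1 − 0.3844)^(−1/2) = 1.2745.
Time dilation: Δt = γ·Δτ = 1.2745 × 10.3 = 13.1 years.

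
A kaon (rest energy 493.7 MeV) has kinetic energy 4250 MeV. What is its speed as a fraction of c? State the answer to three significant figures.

0.995c

γ = 1 + K/(mc²) = 1 + 4250/493.7 = 9.6085.
β = √(1 − 1/γ²) = √(1 − 0.0108315) = √0.9891685 = 0.995.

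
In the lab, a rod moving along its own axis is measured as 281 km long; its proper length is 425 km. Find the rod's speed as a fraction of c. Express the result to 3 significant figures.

Length contraction gives γ = L₀/L = 425/281 = 1.5125.
β = √(1 − 1/γ²) = √0.562871 = 0.750.

0.750c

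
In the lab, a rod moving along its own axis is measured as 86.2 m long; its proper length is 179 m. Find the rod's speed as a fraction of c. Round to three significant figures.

0.876c

Length contraction gives γ = L₀/L = 179/86.2 = 2.0766.
β = √(1 − 1/γ²) = √0.768103 = 0.876.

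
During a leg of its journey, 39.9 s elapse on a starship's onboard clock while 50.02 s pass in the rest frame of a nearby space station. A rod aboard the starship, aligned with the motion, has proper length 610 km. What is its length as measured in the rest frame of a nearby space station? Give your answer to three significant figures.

The time-dilation ratio gives γ = 50.02/39.9 = 1.25363.
The rod contracts by the same γ: 610 km / 1.25363 = 487 km.

487 km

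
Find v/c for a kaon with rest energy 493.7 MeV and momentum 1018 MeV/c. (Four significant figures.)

0.8998

βγ = pc/(mc²) = 1018/493.7 = 2.062.
Since γ² = 1 + (βγ)² = 5.25184, γ = √5.25184 = 2.29169, and β = (βγ)/γ = 2.062/2.29169 = 0.8998.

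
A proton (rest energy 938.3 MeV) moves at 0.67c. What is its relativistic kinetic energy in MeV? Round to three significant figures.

326 MeV

γ = 1/√(1 − β²) = 1/√(1 − 0.4489) = 1/√0.5511 = 1/0.742361 = 1.34705.
Kinetic energy: K = (γ − 1)mc² = (1.34705 − 1) × 938.3 MeV = 0.34705 × 938.3 = 326 MeV.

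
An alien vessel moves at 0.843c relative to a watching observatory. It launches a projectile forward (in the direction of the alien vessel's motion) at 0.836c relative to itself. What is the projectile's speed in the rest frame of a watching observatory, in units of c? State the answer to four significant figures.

0.9849c

In units of c, u = (u' + v)/(1 + u'v) with u' = 0.836 and v = 0.843.
Numerator: 0.836 + 0.843 = 1.679. Denominator: 1 + (0.836)(0.843) = 1.704748.
u = 1.679/1.704748 = 0.9849, so the speed is 0.9849c.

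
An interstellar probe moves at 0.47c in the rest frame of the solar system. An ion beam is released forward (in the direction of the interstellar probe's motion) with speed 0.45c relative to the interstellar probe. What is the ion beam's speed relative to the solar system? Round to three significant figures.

Relativistic velocity addition: u = (u' + v)/(1 + u'v/c²), with u' = 0.45c and v = 0.47c.
Numerator: 0.45 + 0.47 = 0.92. Denominator: 1 + (0.45)(0.47) = 1.2115.
u = 0.92/1.2115 = 0.75939, so the speed is 0.759c.

0.759c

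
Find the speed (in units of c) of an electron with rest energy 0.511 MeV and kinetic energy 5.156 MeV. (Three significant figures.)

0.996c

K = (γ−1)mc², so γ = 1 + 5.156/0.511 = 11.09.
Then v/c = √(1 − γ⁻²) = √(1 − 0.00813087) = √0.99186913 = 0.996.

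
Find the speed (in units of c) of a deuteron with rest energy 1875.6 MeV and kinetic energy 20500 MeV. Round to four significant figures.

0.9965c

γ = 1 + K/(mc²) = 1 + 20500/1875.6 = 11.93.
β = √(1 − 1/γ²) = √(1 − 0.00702618) = √0.99297382 = 0.9965.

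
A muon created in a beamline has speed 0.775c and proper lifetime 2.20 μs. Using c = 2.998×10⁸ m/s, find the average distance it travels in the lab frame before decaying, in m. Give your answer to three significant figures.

β² = 0.600625, so γ = 1/√0.399375 = 1.5824.
Lab-frame lifetime: Δt = γτ = 1.5824 × 2.20 μs = 3.4813 μs.
Distance: d = vΔt = 0.775 × 2.998×10⁸ m/s × 3.4813×10^-6 s = 809 m.

809 m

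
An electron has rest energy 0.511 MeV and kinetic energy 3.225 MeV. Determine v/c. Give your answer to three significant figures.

0.991

γ = 1 + K/(mc²) = 1 + 3.225/0.511 = 7.3112.
β = √(1 − 1/γ²) = √(1 − 0.0187078) = √0.9812922 = 0.991.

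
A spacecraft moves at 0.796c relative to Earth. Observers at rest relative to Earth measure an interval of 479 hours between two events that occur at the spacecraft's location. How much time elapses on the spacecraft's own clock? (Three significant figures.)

290 hours

With β = 0.796, γ = 1/√(1 − 0.796²) = 1/√0.366384 = 1.6521.
The moving clock records proper time: Δτ = Δt/γ = 479/1.6521 = 290 hours.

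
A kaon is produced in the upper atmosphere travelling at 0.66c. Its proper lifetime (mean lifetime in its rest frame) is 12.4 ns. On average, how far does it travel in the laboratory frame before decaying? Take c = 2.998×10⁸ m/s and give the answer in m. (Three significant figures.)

γ = 1/√(1 − β²) = 1/√(1 − 0.4356) = 1/√0.5644 = 1/0.751266 = 1.3311.
Lab-frame lifetime: Δt = γτ = 1.3311 × 12.4 ns = 16.506 ns.
Distance: d = vΔt = 0.66 × 2.998×10⁸ m/s × 1.6506×10^-8 s = 3.27 m.

3.27 m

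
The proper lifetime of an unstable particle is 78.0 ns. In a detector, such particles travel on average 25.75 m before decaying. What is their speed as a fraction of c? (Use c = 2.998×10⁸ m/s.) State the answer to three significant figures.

d = βγcτ ⇒ βγ = d/(cτ) = 25.75 m / (23.3844 m) = 1.1012.
β = (βγ)/√(1+(βγ)²) = 1.1012/√2.21264 = 0.740.

0.740c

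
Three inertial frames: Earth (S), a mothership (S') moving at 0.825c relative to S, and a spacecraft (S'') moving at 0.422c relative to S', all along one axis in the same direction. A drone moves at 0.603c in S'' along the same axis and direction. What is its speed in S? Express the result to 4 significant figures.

0.9809c

First combine the drone and spacecraft (S''→S'): u₁ = (0.603 + 0.422)/(1 + 0.603×0.422) = 1.025/1.254466 = 0.81708.
Then combine with the mothership (S'→S): u = (0.81708 + 0.825)/(1 + 0.81708×0.825) = 1.64208/1.674091 = 0.98088.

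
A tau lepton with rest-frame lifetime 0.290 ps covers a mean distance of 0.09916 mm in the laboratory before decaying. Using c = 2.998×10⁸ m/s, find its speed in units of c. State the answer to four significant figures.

Lab distance = (lab lifetime)·v = γτ·βc, so βγ = d/(cτ) = 9.916×10^-5/(2.998×10⁸ × 2.900×10^-13) = 1.1405.
With βγ = 1.1405: γ² = 1 + (βγ)² = 2.30074, and β = (βγ)/γ = 1.1405/1.51682 = 0.7519.

0.7519c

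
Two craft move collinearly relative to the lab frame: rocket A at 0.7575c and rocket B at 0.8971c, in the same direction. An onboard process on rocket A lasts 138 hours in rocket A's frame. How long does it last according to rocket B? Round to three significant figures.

The velocity of rocket A relative to rocket B is (0.7575 − 0.8971)c / (1 − 0.7575×0.8971) = −0.43564c; relative speed 0.43564c.
At |u| = 0.43564c, γ = (1 − 0.189782)^(−1/2) = 1.111.
Rocket A's interval is proper; time dilation gives Δt_B = γΔτ = 1.111 × 138 hours = 153 hours.

153 hours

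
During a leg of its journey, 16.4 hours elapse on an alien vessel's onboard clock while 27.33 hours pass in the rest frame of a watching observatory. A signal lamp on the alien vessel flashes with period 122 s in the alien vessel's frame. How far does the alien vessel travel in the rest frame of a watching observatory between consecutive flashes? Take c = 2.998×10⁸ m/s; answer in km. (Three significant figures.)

From Δt = γΔτ: γ = 27.33/16.4 = 1.66646.
β = √(1 − 1/γ²) = 0.79994. Lab-frame period = γτ = 1.66646×122 s = 203.31 s. Distance = βc × γτ = 0.79994 × 2.998×10⁸ m/s × 203.31 s = 4.8758×10^10 m = 4.88×10^7 km.

4.88×10^7 km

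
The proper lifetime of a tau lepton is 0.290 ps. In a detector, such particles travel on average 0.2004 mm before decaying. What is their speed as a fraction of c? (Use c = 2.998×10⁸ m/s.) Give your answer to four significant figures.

Let x = d/(cτ) = 2.004×10^-4 m / (2.998×10⁸ m/s × 2.900×10^-13 s) = 2.305. Since d = βγcτ, x = βγ = β/√(1−β²).
Solving: β² = x²/(1+x²) = 5.31303/6.31303 = 0.841597, so β = 0.9174.

0.9174c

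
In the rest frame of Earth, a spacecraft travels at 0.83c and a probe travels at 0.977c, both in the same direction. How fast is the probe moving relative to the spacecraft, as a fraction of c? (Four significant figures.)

0.7774c

Transform to the spacecraft's frame: u' = (u − v)/(1 − uv/c²).
u' = (0.977 − 0.83)/(1 − 0.977×0.83) = 0.147/0.18909 = 0.77741.
Speed in the spacecraft's frame: 0.7774c (in the same direction).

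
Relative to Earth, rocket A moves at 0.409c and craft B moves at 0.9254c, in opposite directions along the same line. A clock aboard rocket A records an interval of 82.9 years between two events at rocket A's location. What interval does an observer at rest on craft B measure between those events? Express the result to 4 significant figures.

330.4 years

The velocity of rocket A relative to craft B is (0.409 + 0.9254)c / (1 + 0.409×0.9254) = 0.96802c; relative speed 0.96802c.
At |u| = 0.96802c, γ = (1 − 0.937063)^(−1/2) = 3.9861.
Rocket A's interval is proper; time dilation gives Δt_B = γΔτ = 3.9861 × 82.9 years = 330.4 years.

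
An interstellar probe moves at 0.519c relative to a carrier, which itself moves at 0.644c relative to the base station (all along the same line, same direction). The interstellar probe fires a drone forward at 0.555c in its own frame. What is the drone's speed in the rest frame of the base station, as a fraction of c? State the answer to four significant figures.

0.9615c

First combine the drone and interstellar probe (S''→S'): u₁ = (0.555 + 0.519)/(1 + 0.555×0.519) = 1.074/1.288045 = 0.83382.
Then combine with the carrier (S'→S): u = (0.83382 + 0.644)/(1 + 0.83382×0.644) = 1.47782/1.53698008 = 0.96151.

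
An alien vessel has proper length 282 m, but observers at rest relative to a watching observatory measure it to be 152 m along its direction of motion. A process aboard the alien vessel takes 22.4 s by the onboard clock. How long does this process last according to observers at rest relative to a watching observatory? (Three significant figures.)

41.6 s

Length contraction gives γ = L₀/L = 282/152 = 1.85526.
Δt = γΔτ = 1.85526 × 22.4 = 41.6 s.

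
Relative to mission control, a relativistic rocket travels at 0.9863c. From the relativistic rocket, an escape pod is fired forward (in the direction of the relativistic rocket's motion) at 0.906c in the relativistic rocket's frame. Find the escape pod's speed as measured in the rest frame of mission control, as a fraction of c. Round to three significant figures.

0.999c

Relativistic velocity addition: u = (u' + v)/(1 + u'v/c²), with u' = 0.906c and v = 0.9863c.
Numerator: 0.906 + 0.9863 = 1.8923. Denominator: 1 + (0.906)(0.9863) = 1.8935878.
u = 1.8923/1.8935878 = 0.99932, so the speed is 0.999c.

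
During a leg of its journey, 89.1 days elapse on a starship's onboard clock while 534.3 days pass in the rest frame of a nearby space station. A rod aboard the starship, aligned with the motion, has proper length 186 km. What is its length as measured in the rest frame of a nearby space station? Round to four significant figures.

The time-dilation ratio gives γ = 534.3/89.1 = 5.99663.
The rod contracts by the same γ: 186 km / 5.99663 = 31.02 km.

31.02 km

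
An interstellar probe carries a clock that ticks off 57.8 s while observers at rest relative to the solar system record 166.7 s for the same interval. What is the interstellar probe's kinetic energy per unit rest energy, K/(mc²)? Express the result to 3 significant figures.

γ = Δt/Δτ = 166.7/57.8 = 2.88408.
K/(mc²) = γ − 1 = 2.88408 − 1 = 1.88.

1.88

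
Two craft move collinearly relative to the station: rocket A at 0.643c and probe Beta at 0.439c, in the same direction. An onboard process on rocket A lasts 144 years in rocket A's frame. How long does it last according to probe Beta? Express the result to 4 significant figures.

The velocity of rocket A relative to probe Beta is (0.643 − 0.439)c / (1 − 0.643×0.439) = 0.28423c; relative speed 0.28423c.
γ for this relative speed: γ = 1/√(1 − 0.0807867) = 1.043.
Rocket A's interval is proper; time dilation gives Δt_B = γΔτ = 1.043 × 144 years = 150.2 years.

150.2 years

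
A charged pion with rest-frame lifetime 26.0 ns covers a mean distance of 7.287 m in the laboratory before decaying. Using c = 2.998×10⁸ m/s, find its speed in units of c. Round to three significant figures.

Let x = d/(cτ) = 7.287 m / (2.998×10⁸ m/s × 2.600×10^-8 s) = 0.93485. Since d = βγcτ, x = βγ = β/√(1−β²).
Solving: β² = x²/(1+x²) = 0.873945/1.873945 = 0.466366, so β = 0.683.

0.683c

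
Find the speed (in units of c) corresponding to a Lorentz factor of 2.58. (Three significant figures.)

β = √(1 − 1/γ²) = √(1 − 1/6.6564) = √0.849769 = 0.922.

0.922c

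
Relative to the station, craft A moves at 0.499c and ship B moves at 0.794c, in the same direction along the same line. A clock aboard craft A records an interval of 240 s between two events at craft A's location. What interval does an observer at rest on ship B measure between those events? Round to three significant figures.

Transform craft A's velocity into ship B's frame: (0.499 − 0.794)/(1 − 0.499·0.794) = −0.295/0.603794, so the relative speed is 0.48858c.
γ for this relative speed: γ = 1/√(1 − 0.23871) = 1.1461.
Craft A's interval is proper; time dilation gives Δt_B = γΔτ = 1.1461 × 240 s = 275 s.

275 s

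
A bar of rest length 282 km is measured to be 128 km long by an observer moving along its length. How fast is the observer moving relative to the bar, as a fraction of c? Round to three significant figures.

0.891c

Length contraction gives γ = L₀/L = 282/128 = 2.2031.
β = √(1 − 1/γ²) = √0.793969 = 0.891.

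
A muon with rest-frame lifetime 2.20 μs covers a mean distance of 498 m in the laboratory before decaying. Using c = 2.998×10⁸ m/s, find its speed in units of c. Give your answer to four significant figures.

0.6026c

Lab distance = (lab lifetime)·v = γτ·βc, so βγ = d/(cτ) = 498.0/(2.998×10⁸ × 2.200×10^-6) = 0.75505.
With βγ = 0.75505: γ² = 1 + (βγ)² = 1.570101, and β = (βγ)/γ = 0.75505/1.25304 = 0.6026.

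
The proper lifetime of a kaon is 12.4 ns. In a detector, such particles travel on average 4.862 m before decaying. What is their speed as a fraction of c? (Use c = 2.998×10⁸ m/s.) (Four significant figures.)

d = βγcτ ⇒ βγ = d/(cτ) = 4.862 m / (3.71752 m) = 1.3079.
β = (βγ)/√(1+(βγ)²) = 1.3079/√2.7106 = 0.7944.

0.7944c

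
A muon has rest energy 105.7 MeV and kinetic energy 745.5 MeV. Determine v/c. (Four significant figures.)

0.9923

K = (γ−1)mc², so γ = 1 + 745.5/105.7 = 8.053.
Then v/c = √(1 − γ⁻²) = √(1 − 0.01542) = √0.98458 = 0.9923.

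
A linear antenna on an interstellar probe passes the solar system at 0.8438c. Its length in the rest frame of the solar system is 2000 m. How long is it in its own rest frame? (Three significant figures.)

Lorentz factor: γ = (1 − 0.71199844)^(−1/2) = 1.8634.
Proper length: L₀ = γ·L = 1.8634 × 2000 = 3730 m.

3730 m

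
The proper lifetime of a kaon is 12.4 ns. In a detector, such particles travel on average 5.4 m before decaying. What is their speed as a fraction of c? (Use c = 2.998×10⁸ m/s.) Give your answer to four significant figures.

d = βγcτ ⇒ βγ = d/(cτ) = 5.400 m / (3.71752 m) = 1.4526.
β = (βγ)/√(1+(βγ)²) = 1.4526/√3.11005 = 0.8237.

0.8237c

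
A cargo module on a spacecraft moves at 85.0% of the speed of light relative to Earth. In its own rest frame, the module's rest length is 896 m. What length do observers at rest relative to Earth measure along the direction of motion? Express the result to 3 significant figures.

472 m

γ = 1/√(1 − β²) = 1/√(1 − 0.7225) = 1/√0.2775 = 1/0.526783 = 1.8983.
Length contraction: L = L₀/γ = 896/1.8983 = 472 m.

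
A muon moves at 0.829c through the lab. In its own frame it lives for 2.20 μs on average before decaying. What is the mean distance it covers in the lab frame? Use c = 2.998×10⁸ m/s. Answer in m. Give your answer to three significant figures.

With β = 0.829, γ = 1/√(1 − 0.829²) = 1/√0.312759 = 1.7881.
Lab-frame lifetime: Δt = γτ = 1.7881 × 2.20 μs = 3.9338 μs.
Distance: d = vΔt = 0.829 × 2.998×10⁸ m/s × 3.9338×10^-6 s = 978 m.

978 m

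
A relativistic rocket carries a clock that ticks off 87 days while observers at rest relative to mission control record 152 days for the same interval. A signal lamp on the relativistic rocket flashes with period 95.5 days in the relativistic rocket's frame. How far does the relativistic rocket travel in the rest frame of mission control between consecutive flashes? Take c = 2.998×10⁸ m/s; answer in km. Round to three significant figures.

3.54×10^12 km

γ = Δt/Δτ = 152/87 = 1.74713.
β = √(1 − 1/γ²) = 0.82. Lab-frame period = γτ = 1.74713×95.5 days = 166.85 days. Distance = βc × γτ = 0.82 × 2.998×10⁸ m/s × 14415840 s = 3.5439×10^15 m = 3.54×10^12 km.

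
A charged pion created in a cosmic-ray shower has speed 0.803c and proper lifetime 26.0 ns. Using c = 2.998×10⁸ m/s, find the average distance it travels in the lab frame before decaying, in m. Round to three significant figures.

10.5 m

Lorentz factor: γ = (1 − 0.644809)^(−1/2) = 1.6779.
Lab-frame lifetime: Δt = γτ = 1.6779 × 26.0 ns = 43.625 ns.
Distance: d = vΔt = 0.803 × 2.998×10⁸ m/s × 4.3625×10^-8 s = 10.5 m.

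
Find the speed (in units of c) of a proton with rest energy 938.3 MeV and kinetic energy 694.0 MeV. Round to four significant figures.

0.8183c

K = (γ−1)mc², so γ = 1 + 694.0/938.3 = 1.7396.
Then v/c = √(1 − γ⁻²) = √(1 − 0.330447) = √0.669553 = 0.8183.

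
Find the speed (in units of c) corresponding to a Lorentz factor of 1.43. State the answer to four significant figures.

0.7148c

β = √(1 − 1/γ²) = √(1 − 1/2.0449) = √0.510979 = 0.7148.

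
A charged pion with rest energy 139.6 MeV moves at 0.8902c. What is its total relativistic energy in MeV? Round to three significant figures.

Lorentz factor: γ = (1 − 0.79245604)^(−1/2) = 2.1951.
Total energy: E = γmc² = 2.1951 × 139.6 MeV = 306 MeV.

306 MeV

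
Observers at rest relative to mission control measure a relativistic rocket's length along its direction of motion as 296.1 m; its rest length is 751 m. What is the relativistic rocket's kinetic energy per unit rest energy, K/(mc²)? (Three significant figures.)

Length contraction gives γ = L₀/L = 751/296.1 = 2.53631.
K/(mc²) = γ − 1 = 2.53631 − 1 = 1.54.

1.54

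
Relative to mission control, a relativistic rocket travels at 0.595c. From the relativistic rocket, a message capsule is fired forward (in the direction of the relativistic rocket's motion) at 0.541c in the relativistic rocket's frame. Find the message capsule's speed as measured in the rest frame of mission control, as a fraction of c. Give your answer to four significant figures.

0.8594c

In units of c, u = (u' + v)/(1 + u'v) with u' = 0.541 and v = 0.595.
Numerator: 0.541 + 0.595 = 1.136. Denominator: 1 + (0.541)(0.595) = 1.321895.
u = 1.136/1.321895 = 0.85937, so the speed is 0.8594c.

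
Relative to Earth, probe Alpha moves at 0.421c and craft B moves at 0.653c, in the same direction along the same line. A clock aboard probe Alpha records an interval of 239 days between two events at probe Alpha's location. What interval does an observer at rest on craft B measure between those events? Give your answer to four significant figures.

252.3 days

Transform probe Alpha's velocity into craft B's frame: (0.421 − 0.653)/(1 − 0.421·0.653) = −0.232/0.725087, so the relative speed is 0.31996c.
At |u| = 0.31996c, γ = (1 − 0.102374)^(−1/2) = 1.0555.
Probe Alpha's interval is proper; time dilation gives Δt_B = γΔτ = 1.0555 × 239 days = 252.3 days.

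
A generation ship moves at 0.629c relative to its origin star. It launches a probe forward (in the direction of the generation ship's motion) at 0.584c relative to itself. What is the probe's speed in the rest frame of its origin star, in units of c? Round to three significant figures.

In units of c, u = (u' + v)/(1 + u'v) with u' = 0.584 and v = 0.629.
Numerator: 0.584 + 0.629 = 1.213. Denominator: 1 + (0.584)(0.629) = 1.367336.
u = 1.213/1.367336 = 0.88713, so the speed is 0.887c.

0.887c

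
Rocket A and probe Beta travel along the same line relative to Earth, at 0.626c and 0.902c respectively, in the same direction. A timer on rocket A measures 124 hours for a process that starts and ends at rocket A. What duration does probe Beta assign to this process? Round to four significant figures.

160.3 hours

The velocity of rocket A relative to probe Beta is (0.626 − 0.902)c / (1 − 0.626×0.902) = −0.63398c; relative speed 0.63398c.
γ for this relative speed: γ = 1/√(1 − 0.401931) = 1.2931.
Rocket A's interval is proper; time dilation gives Δt_B = γΔτ = 1.2931 × 124 hours = 160.3 hours.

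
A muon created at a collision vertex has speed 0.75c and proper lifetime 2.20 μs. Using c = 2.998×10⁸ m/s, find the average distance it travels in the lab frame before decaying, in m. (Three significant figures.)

γ = 1/√(1 − β²) = 1/√(1 − 0.5625) = 1/√0.4375 = 1/0.661438 = 1.5119.
Lab-frame lifetime: Δt = γτ = 1.5119 × 2.20 μs = 3.3262 μs.
Distance: d = vΔt = 0.75 × 2.998×10⁸ m/s × 3.3262×10^-6 s = 748 m.

748 m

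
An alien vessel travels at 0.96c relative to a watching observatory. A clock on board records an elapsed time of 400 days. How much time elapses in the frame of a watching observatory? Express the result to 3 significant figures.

1430 days

β² = 0.9216, so γ = 1/√0.0784 = 3.5714.
Time dilation: Δt = γ·Δτ = 3.5714 × 400 = 1430 days.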